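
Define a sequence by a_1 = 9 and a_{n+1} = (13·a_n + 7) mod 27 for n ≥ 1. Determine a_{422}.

13

We have a_1 = 9, a_2 = 16, a_3 = 26, a_4 = 21, a_5 = 10, a_6 = 2, a_7 = 6, a_8 = 4, a_9 = 5, a_{10} = 18, a_{11} = 25, a_{12} = 8, a_{13} = 3, a_{14} = 19, a_{15} = 11, a_{16} = 15, a_{17} = 13, a_{18} = 14, a_{19} = 0, a_{20} = 7, a_{21} = 17, a_{22} = 12, a_{23} = 1, a_{24} = 20, a_{25} = 24, a_{26} = 22, a_{27} = 23, a_{28} = 9.
Since a_{28} = a_1 = 9, the sequence is periodic with period 27.
So a_{422} = a_{1 + ((422-1) mod 27)} = a_{17} = 13.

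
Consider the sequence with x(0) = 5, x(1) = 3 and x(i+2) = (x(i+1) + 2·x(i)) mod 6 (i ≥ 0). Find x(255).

x(0) = 5; x(1) = 3; x(2) = 1; x(3) = 1; x(4) = 3; x(5) = 5; x(6) = 5; x(7) = 3.
The sequence repeats with period 6.
So x(255) = x(0 + ((255-0) mod 6)) = x(3) = 1.

1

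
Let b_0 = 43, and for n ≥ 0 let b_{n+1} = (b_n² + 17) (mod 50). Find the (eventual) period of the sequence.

8

Computing terms: b_0 = 43, b_1 = 16, b_2 = 23, b_3 = 46, b_4 = 33, b_5 = 6, b_6 = 3, b_7 = 26, b_8 = 43.
Since b_8 = b_0 = 43, the sequence is periodic with period 8.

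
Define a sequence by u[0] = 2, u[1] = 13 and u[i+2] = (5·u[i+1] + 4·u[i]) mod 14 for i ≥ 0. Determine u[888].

Computing terms: u[0] = 2, u[1] = 13, u[2] = 3, u[3] = 11, u[4] = 11, u[5] = 1, u[6] = 7, u[7] = 11, u[8] = 13, u[9] = 11, u[10] = 9, u[11] = 5, u[12] = 5, u[13] = 3, u[14] = 7, u[15] = 5, u[16] = 11, u[17] = 5, u[18] = 13, u[19] = 1, u[20] = 1, u[21] = 9, u[22] = 7, u[23] = 1, u[24] = 5, u[25] = 1, u[26] = 11, u[27] = 3, u[28] = 3, u[29] = 13, u[30] = 7, u[31] = 3, u[32] = 1, u[33] = 3, u[34] = 5, u[35] = 9, u[36] = 9, u[37] = 11, u[38] = 7, u[39] = 9, u[40] = 3, u[41] = 9, u[42] = 1, u[43] = 13, u[44] = 13, u[45] = 5, u[46] = 7, u[47] = 13, u[48] = 9, u[49] = 13, u[50] = 3.
Since (u[49], u[50]) = (u[1], u[2]) = (13, 3) (two consecutive terms determine the rest), the sequence is eventually periodic: after a pre-period of length 1 it cycles with period 48.
For i ≥ 1, u[i] depends only on (i - 1) mod 48. (888 - 1) mod 48 = 23, so u[888] = u[24] = 5.

5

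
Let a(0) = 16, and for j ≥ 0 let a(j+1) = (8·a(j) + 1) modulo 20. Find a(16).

1

Computing terms: a(0) = 16,  a(1) = 9,  a(2) = 13,  a(3) = 5,  a(4) = 1,  a(5) = 9.
Since a(5) = a(1) = 9, the sequence is eventually periodic: after a pre-period of length 1 it cycles with period 4.
For j ≥ 1, a(j) depends only on (j - 1) mod 4. (16 - 1) mod 4 = 3, so a(16) = a(4) = 1.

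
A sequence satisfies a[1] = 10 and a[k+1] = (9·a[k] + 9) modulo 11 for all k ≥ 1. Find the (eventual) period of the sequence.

5

Listing terms: a[1] = 10,  a[2] = 0,  a[3] = 9,  a[4] = 2,  a[5] = 5,  a[6] = 10.
The sequence repeats with period 5.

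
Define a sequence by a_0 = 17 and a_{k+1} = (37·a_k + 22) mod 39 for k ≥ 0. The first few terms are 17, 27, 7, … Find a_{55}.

Computing terms: a_0 = 17; a_1 = 27; a_2 = 7; a_3 = 8; a_4 = 6; a_5 = 10; a_6 = 2; a_7 = 18; a_8 = 25; a_9 = 11; a_{10} = 0; a_{11} = 22; a_{12} = 17.
The sequence repeats with period 12.
(55 - 0) mod 12 = 7, so a_{55} = a_7 = 18.

18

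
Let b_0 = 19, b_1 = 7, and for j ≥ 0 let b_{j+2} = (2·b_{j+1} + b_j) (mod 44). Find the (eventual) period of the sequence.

We have b_0 = 19,  b_1 = 7,  b_2 = 33,  b_3 = 29,  b_4 = 3,  b_5 = 35,  b_6 = 29,  b_7 = 5,  b_8 = 39,  b_9 = 39,  b_{10} = 29,  b_{11} = 9,  b_{12} = 3,  b_{13} = 15,  b_{14} = 33,  b_{15} = 37,  b_{16} = 19,  b_{17} = 31,  b_{18} = 37,  b_{19} = 17,  b_{20} = 27,  b_{21} = 27,  b_{22} = 37,  b_{23} = 13,  b_{24} = 19,  b_{25} = 7.
Since (b_{24}, b_{25}) = (b_0, b_1) = (19, 7) (two consecutive terms determine the rest), the sequence is periodic with period 24.

24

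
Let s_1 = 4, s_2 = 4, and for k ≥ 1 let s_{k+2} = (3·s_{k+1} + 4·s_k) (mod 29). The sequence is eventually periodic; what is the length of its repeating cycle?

14

We have s_1 = 4, s_2 = 4, s_3 = 28, s_4 = 13, s_5 = 6, s_6 = 12, s_7 = 2, s_8 = 25, s_9 = 25, s_{10} = 1, s_{11} = 16, s_{12} = 23, s_{13} = 17, s_{14} = 27, s_{15} = 4, s_{16} = 4.
Since (s_{15}, s_{16}) = (s_1, s_2) = (4, 4) (two consecutive terms determine the rest), the sequence is periodic with period 14.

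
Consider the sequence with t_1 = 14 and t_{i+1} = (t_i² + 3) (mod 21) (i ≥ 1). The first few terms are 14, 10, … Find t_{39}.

19

Computing terms: t_1 = 14,  t_2 = 10,  t_3 = 19,  t_4 = 7,  t_5 = 10.
Since t_5 = t_2 = 10, the sequence is eventually periodic: after a pre-period of length 1 it cycles with period 3.
For i ≥ 2, t_i depends only on (i - 2) mod 3. (39 - 2) mod 3 = 1, so t_{39} = t_3 = 19.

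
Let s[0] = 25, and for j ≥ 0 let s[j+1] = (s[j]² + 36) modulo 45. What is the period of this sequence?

Computing terms: s[0] = 25,  s[1] = 31,  s[2] = 7,  s[3] = 40,  s[4] = 16,  s[5] = 22,  s[6] = 25.
The sequence repeats with period 6.

6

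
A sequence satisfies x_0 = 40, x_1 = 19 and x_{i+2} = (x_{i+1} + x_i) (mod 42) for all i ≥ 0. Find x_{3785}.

37

We have x_0 = 40, x_1 = 19, x_2 = 17, x_3 = 36, x_4 = 11, x_5 = 5, x_6 = 16, x_7 = 21, x_8 = 37, x_9 = 16, x_{10} = 11, x_{11} = 27, x_{12} = 38, x_{13} = 23, x_{14} = 19, x_{15} = 0, x_{16} = 19, x_{17} = 19, x_{18} = 38, x_{19} = 15, x_{20} = 11, x_{21} = 26, x_{22} = 37, x_{23} = 21, x_{24} = 16, x_{25} = 37, x_{26} = 11, x_{27} = 6, x_{28} = 17, x_{29} = 23, x_{30} = 40, x_{31} = 21, x_{32} = 19, x_{33} = 40, x_{34} = 17, x_{35} = 15, x_{36} = 32, x_{37} = 5, x_{38} = 37, x_{39} = 0, x_{40} = 37, x_{41} = 37, x_{42} = 32, x_{43} = 27, x_{44} = 17, x_{45} = 2, x_{46} = 19, x_{47} = 21, x_{48} = 40, x_{49} = 19.
Since (x_{48}, x_{49}) = (x_0, x_1) = (40, 19) (two consecutive terms determine the rest), the sequence is periodic with period 48.
(3785 - 0) mod 48 = 41, so x_{3785} = x_{41} = 37.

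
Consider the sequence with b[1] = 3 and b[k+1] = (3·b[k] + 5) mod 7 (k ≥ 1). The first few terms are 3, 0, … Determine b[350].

0

Computing terms: b[1] = 3,  b[2] = 0,  b[3] = 5,  b[4] = 6,  b[5] = 2,  b[6] = 4,  b[7] = 3.
The sequence repeats with period 6.
So b[350] = b[1 + ((350-1) mod 6)] = b[2] = 0.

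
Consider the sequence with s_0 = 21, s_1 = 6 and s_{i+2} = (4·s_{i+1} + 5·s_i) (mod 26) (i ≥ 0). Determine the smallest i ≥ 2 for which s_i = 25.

2

s_0 = 21; s_1 = 6; s_2 = 25; s_3 = 0; s_4 = 21; s_5 = 6.
The sequence repeats with period 4.
The value 25 first appears (with i ≥ 2) at s_2.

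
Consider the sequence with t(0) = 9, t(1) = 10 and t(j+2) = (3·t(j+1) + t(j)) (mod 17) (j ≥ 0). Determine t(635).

9

Computing terms: t(0) = 9, t(1) = 10, t(2) = 5, t(3) = 8, t(4) = 12, t(5) = 10, t(6) = 8, t(7) = 0, t(8) = 8, t(9) = 7, t(10) = 12, t(11) = 9, t(12) = 5, t(13) = 7, t(14) = 9, t(15) = 0, t(16) = 9, t(17) = 10.
Since (t(16), t(17)) = (t(0), t(1)) = (9, 10) (two consecutive terms determine the rest), the sequence is periodic with period 16.
So t(635) = t(0 + ((635-0) mod 16)) = t(11) = 9.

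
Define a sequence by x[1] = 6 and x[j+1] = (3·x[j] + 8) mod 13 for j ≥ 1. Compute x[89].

0

Listing terms: x[1] = 6, x[2] = 0, x[3] = 8, x[4] = 6.
Since x[4] = x[1] = 6, the sequence is periodic with period 3.
So x[89] = x[1 + ((89-1) mod 3)] = x[2] = 0.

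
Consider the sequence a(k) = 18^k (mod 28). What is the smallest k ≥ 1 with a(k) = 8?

We have a(0) = 1,  a(1) = 18,  a(2) = 16,  a(3) = 8,  a(4) = 4,  a(5) = 16.
Since a(5) = a(2) = 16, the sequence is eventually periodic: after a pre-period of length 2 it cycles with period 3.
The value 8 first appears (with k ≥ 1) at a(3).

3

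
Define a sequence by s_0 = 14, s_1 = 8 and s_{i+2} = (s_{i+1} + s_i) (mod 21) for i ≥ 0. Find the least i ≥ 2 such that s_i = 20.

Computing terms: s_0 = 14; s_1 = 8; s_2 = 1; s_3 = 9; s_4 = 10; s_5 = 19; s_6 = 8; s_7 = 6; s_8 = 14; s_9 = 20; s_{10} = 13; s_{11} = 12; s_{12} = 4; s_{13} = 16; s_{14} = 20; s_{15} = 15; s_{16} = 14; s_{17} = 8.
The sequence repeats with period 16.
The value 20 first appears (with i ≥ 2) at s_9.

9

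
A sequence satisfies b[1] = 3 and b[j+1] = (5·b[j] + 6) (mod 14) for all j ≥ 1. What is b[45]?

13

Computing terms: b[1] = 3,  b[2] = 7,  b[3] = 13,  b[4] = 1,  b[5] = 11,  b[6] = 5,  b[7] = 3.
The sequence repeats with period 6.
So b[45] = b[1 + ((45-1) mod 6)] = b[3] = 13.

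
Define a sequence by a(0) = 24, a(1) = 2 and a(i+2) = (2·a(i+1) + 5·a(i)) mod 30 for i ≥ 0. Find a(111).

Listing terms: a(0) = 24; a(1) = 2; a(2) = 4; a(3) = 18; a(4) = 26; a(5) = 22; a(6) = 24; a(7) = 8; a(8) = 16; a(9) = 12; a(10) = 14; a(11) = 28; a(12) = 6; a(13) = 2; a(14) = 4.
Since (a(13), a(14)) = (a(1), a(2)) = (2, 4) (two consecutive terms determine the rest), the sequence is eventually periodic: after a pre-period of length 1 it cycles with period 12.
For i ≥ 1, a(i) depends only on (i - 1) mod 12. (111 - 1) mod 12 = 2, so a(111) = a(3) = 18.

18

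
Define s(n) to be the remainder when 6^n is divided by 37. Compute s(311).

s(1) = 6,  s(2) = 36,  s(3) = 31,  s(4) = 1,  s(5) = 6.
Since s(5) = s(1) = 6, the sequence is periodic with period 4.
So s(311) = s(1 + ((311-1) mod 4)) = s(3) = 31.

31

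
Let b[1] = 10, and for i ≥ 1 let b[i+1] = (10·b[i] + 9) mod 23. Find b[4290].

b[1] = 10,  b[2] = 17,  b[3] = 18,  b[4] = 5,  b[5] = 13,  b[6] = 1,  b[7] = 19,  b[8] = 15,  b[9] = 21,  b[10] = 12,  b[11] = 14,  b[12] = 11,  b[13] = 4,  b[14] = 3,  b[15] = 16,  b[16] = 8,  b[17] = 20,  b[18] = 2,  b[19] = 6,  b[20] = 0,  b[21] = 9,  b[22] = 7,  b[23] = 10.
The sequence repeats with period 22.
(4290 - 1) mod 22 = 21, so b[4290] = b[22] = 7.

7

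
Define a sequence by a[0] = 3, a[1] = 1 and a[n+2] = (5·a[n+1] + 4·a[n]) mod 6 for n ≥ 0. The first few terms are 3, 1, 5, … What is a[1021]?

Listing terms: a[0] = 3, a[1] = 1, a[2] = 5, a[3] = 5, a[4] = 3, a[5] = 5, a[6] = 1, a[7] = 1, a[8] = 3, a[9] = 1.
Since (a[8], a[9]) = (a[0], a[1]) = (3, 1) (two consecutive terms determine the rest), the sequence is periodic with period 8.
So a[1021] = a[0 + ((1021-0) mod 8)] = a[5] = 5.

5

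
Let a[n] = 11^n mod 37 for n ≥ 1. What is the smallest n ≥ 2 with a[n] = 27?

5

a[1] = 11,  a[2] = 10,  a[3] = 36,  a[4] = 26,  a[5] = 27,  a[6] = 1,  a[7] = 11.
Since a[7] = a[1] = 11, the sequence is periodic with period 6.
The value 27 first appears (with n ≥ 2) at a[5].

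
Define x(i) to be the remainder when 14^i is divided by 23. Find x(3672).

Computing terms: x(0) = 1,  x(1) = 14,  x(2) = 12,  x(3) = 7,  x(4) = 6,  x(5) = 15,  x(6) = 3,  x(7) = 19,  x(8) = 13,  x(9) = 21,  x(10) = 18,  x(11) = 22,  x(12) = 9,  x(13) = 11,  x(14) = 16,  x(15) = 17,  x(16) = 8,  x(17) = 20,  x(18) = 4,  x(19) = 10,  x(20) = 2,  x(21) = 5,  x(22) = 1.
Since x(22) = x(0) = 1, the sequence is periodic with period 22.
So x(3672) = x(0 + ((3672-0) mod 22)) = x(20) = 2.

2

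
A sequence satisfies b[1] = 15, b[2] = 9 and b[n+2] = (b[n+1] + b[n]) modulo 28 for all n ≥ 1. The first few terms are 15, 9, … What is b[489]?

20

b[1] = 15; b[2] = 9; b[3] = 24; b[4] = 5; b[5] = 1; b[6] = 6; b[7] = 7; b[8] = 13; b[9] = 20; b[10] = 5; b[11] = 25; b[12] = 2; b[13] = 27; b[14] = 1; b[15] = 0; b[16] = 1; b[17] = 1; b[18] = 2; b[19] = 3; b[20] = 5; b[21] = 8; b[22] = 13; b[23] = 21; b[24] = 6; b[25] = 27; b[26] = 5; b[27] = 4; b[28] = 9; b[29] = 13; b[30] = 22; b[31] = 7; b[32] = 1; b[33] = 8; b[34] = 9; b[35] = 17; b[36] = 26; b[37] = 15; b[38] = 13; b[39] = 0; b[40] = 13; b[41] = 13; b[42] = 26; b[43] = 11; b[44] = 9; b[45] = 20; b[46] = 1; b[47] = 21; b[48] = 22; b[49] = 15; b[50] = 9.
The sequence repeats with period 48.
So b[489] = b[1 + ((489-1) mod 48)] = b[9] = 20.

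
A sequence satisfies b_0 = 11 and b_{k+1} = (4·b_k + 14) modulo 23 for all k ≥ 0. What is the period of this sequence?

11

b_0 = 11, b_1 = 12, b_2 = 16, b_3 = 9, b_4 = 4, b_5 = 7, b_6 = 19, b_7 = 21, b_8 = 6, b_9 = 15, b_{10} = 5, b_{11} = 11.
Since b_{11} = b_0 = 11, the sequence is periodic with period 11.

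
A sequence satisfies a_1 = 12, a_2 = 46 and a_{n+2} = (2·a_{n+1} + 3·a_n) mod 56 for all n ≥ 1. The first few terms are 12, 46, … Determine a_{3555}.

16

Computing terms: a_1 = 12; a_2 = 46; a_3 = 16; a_4 = 2; a_5 = 52; a_6 = 54; a_7 = 40; a_8 = 18; a_9 = 44; a_{10} = 30; a_{11} = 24; a_{12} = 26; a_{13} = 12; a_{14} = 46.
Since (a_{13}, a_{14}) = (a_1, a_2) = (12, 46) (two consecutive terms determine the rest), the sequence is periodic with period 12.
So a_{3555} = a_{1 + ((3555-1) mod 12)} = a_3 = 16.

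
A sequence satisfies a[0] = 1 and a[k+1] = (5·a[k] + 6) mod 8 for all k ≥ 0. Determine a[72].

1

Computing terms: a[0] = 1,  a[1] = 3,  a[2] = 5,  a[3] = 7,  a[4] = 1.
Since a[4] = a[0] = 1, the sequence is periodic with period 4.
(72 - 0) mod 4 = 0, so a[72] = a[0] = 1.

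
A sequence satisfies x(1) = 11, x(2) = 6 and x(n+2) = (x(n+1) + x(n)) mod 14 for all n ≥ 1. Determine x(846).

7

We have x(1) = 11, x(2) = 6, x(3) = 3, x(4) = 9, x(5) = 12, x(6) = 7, x(7) = 5, x(8) = 12, x(9) = 3, x(10) = 1, x(11) = 4, x(12) = 5, x(13) = 9, x(14) = 0, x(15) = 9, x(16) = 9, x(17) = 4, x(18) = 13, x(19) = 3, x(20) = 2, x(21) = 5, x(22) = 7, x(23) = 12, x(24) = 5, x(25) = 3, x(26) = 8, x(27) = 11, x(28) = 5, x(29) = 2, x(30) = 7, x(31) = 9, x(32) = 2, x(33) = 11, x(34) = 13, x(35) = 10, x(36) = 9, x(37) = 5, x(38) = 0, x(39) = 5, x(40) = 5, x(41) = 10, x(42) = 1, x(43) = 11, x(44) = 12, x(45) = 9, x(46) = 7, x(47) = 2, x(48) = 9, x(49) = 11, x(50) = 6.
The sequence repeats with period 48.
(846 - 1) mod 48 = 29, so x(846) = x(30) = 7.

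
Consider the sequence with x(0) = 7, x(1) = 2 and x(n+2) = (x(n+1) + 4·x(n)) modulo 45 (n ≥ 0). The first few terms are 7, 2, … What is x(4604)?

We have x(0) = 7,  x(1) = 2,  x(2) = 30,  x(3) = 38,  x(4) = 23,  x(5) = 40,  x(6) = 42,  x(7) = 22,  x(8) = 10,  x(9) = 8,  x(10) = 3,  x(11) = 35,  x(12) = 2,  x(13) = 7,  x(14) = 15,  x(15) = 43,  x(16) = 13,  x(17) = 5,  x(18) = 12,  x(19) = 32,  x(20) = 35,  x(21) = 28,  x(22) = 33,  x(23) = 10,  x(24) = 7,  x(25) = 2.
Since (x(24), x(25)) = (x(0), x(1)) = (7, 2) (two consecutive terms determine the rest), the sequence is periodic with period 24.
(4604 - 0) mod 24 = 20, so x(4604) = x(20) = 35.

35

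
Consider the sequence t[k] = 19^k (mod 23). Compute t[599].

11

t[1] = 19,  t[2] = 16,  t[3] = 5,  t[4] = 3,  t[5] = 11,  t[6] = 2,  t[7] = 15,  t[8] = 9,  t[9] = 10,  t[10] = 6,  t[11] = 22,  t[12] = 4,  t[13] = 7,  t[14] = 18,  t[15] = 20,  t[16] = 12,  t[17] = 21,  t[18] = 8,  t[19] = 14,  t[20] = 13,  t[21] = 17,  t[22] = 1,  t[23] = 19.
Since t[23] = t[1] = 19, the sequence is periodic with period 22.
(599 - 1) mod 22 = 4, so t[599] = t[5] = 11.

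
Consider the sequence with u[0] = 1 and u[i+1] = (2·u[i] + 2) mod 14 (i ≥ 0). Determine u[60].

8

Listing terms: u[0] = 1,  u[1] = 4,  u[2] = 10,  u[3] = 8,  u[4] = 4.
Since u[4] = u[1] = 4, the sequence is eventually periodic: after a pre-period of length 1 it cycles with period 3.
For i ≥ 1, u[i] depends only on (i - 1) mod 3. (60 - 1) mod 3 = 2, so u[60] = u[3] = 8.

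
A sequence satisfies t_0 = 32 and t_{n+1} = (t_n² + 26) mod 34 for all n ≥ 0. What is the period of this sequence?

3

t_0 = 32,  t_1 = 30,  t_2 = 8,  t_3 = 22,  t_4 = 0,  t_5 = 26,  t_6 = 22.
Since t_6 = t_3 = 22, the sequence is eventually periodic: after a pre-period of length 3 it cycles with period 3.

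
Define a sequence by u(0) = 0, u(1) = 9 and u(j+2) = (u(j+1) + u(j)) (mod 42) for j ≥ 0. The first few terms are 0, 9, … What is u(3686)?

Computing terms: u(0) = 0,  u(1) = 9,  u(2) = 9,  u(3) = 18,  u(4) = 27,  u(5) = 3,  u(6) = 30,  u(7) = 33,  u(8) = 21,  u(9) = 12,  u(10) = 33,  u(11) = 3,  u(12) = 36,  u(13) = 39,  u(14) = 33,  u(15) = 30,  u(16) = 21,  u(17) = 9,  u(18) = 30,  u(19) = 39,  u(20) = 27,  u(21) = 24,  u(22) = 9,  u(23) = 33,  u(24) = 0,  u(25) = 33,  u(26) = 33,  u(27) = 24,  u(28) = 15,  u(29) = 39,  u(30) = 12,  u(31) = 9,  u(32) = 21,  u(33) = 30,  u(34) = 9,  u(35) = 39,  u(36) = 6,  u(37) = 3,  u(38) = 9,  u(39) = 12,  u(40) = 21,  u(41) = 33,  u(42) = 12,  u(43) = 3,  u(44) = 15,  u(45) = 18,  u(46) = 33,  u(47) = 9,  u(48) = 0,  u(49) = 9.
The sequence repeats with period 48.
So u(3686) = u(0 + ((3686-0) mod 48)) = u(38) = 9.

9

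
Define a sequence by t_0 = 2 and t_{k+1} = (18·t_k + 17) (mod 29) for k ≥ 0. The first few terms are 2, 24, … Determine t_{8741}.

We have t_0 = 2,  t_1 = 24,  t_2 = 14,  t_3 = 8,  t_4 = 16,  t_5 = 15,  t_6 = 26,  t_7 = 21,  t_8 = 18,  t_9 = 22,  t_{10} = 7,  t_{11} = 27,  t_{12} = 10,  t_{13} = 23,  t_{14} = 25,  t_{15} = 3,  t_{16} = 13,  t_{17} = 19,  t_{18} = 11,  t_{19} = 12,  t_{20} = 1,  t_{21} = 6,  t_{22} = 9,  t_{23} = 5,  t_{24} = 20,  t_{25} = 0,  t_{26} = 17,  t_{27} = 4,  t_{28} = 2.
Since t_{28} = t_0 = 2, the sequence is periodic with period 28.
So t_{8741} = t_{0 + ((8741-0) mod 28)} = t_5 = 15.

15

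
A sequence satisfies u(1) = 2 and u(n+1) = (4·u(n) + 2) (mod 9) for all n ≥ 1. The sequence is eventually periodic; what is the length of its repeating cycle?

Listing terms: u(1) = 2,  u(2) = 1,  u(3) = 6,  u(4) = 8,  u(5) = 7,  u(6) = 3,  u(7) = 5,  u(8) = 4,  u(9) = 0,  u(10) = 2.
Since u(10) = u(1) = 2, the sequence is periodic with period 9.

9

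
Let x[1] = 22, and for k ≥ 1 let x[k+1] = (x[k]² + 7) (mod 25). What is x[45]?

8

x[1] = 22, x[2] = 16, x[3] = 13, x[4] = 1, x[5] = 8, x[6] = 21, x[7] = 23, x[8] = 11, x[9] = 3, x[10] = 16.
Since x[10] = x[2] = 16, the sequence is eventually periodic: after a pre-period of length 1 it cycles with period 8.
For k ≥ 2, x[k] depends only on (k - 2) mod 8. (45 - 2) mod 8 = 3, so x[45] = x[5] = 8.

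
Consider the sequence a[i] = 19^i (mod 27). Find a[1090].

Computing terms: a[1] = 19,  a[2] = 10,  a[3] = 1,  a[4] = 19.
Since a[4] = a[1] = 19, the sequence is periodic with period 3.
(1090 - 1) mod 3 = 0, so a[1090] = a[1] = 19.

19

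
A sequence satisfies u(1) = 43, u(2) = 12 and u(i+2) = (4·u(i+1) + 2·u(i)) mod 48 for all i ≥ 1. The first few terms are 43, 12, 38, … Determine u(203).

We have u(1) = 43,  u(2) = 12,  u(3) = 38,  u(4) = 32,  u(5) = 12,  u(6) = 16,  u(7) = 40,  u(8) = 0,  u(9) = 32,  u(10) = 32,  u(11) = 0,  u(12) = 16,  u(13) = 16,  u(14) = 0,  u(15) = 32.
Since (u(14), u(15)) = (u(8), u(9)) = (0, 32) (two consecutive terms determine the rest), the sequence is eventually periodic: after a pre-period of length 7 it cycles with period 6.
For i ≥ 8, u(i) depends only on (i - 8) mod 6. (203 - 8) mod 6 = 3, so u(203) = u(11) = 0.

0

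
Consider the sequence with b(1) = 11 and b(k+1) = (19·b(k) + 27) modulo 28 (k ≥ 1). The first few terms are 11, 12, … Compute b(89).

27

Computing terms: b(1) = 11,  b(2) = 12,  b(3) = 3,  b(4) = 0,  b(5) = 27,  b(6) = 8,  b(7) = 11.
The sequence repeats with period 6.
So b(89) = b(1 + ((89-1) mod 6)) = b(5) = 27.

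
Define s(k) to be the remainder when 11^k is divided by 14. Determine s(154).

Computing terms: s(0) = 1; s(1) = 11; s(2) = 9; s(3) = 1.
Since s(3) = s(0) = 1, the sequence is periodic with period 3.
So s(154) = s(0 + ((154-0) mod 3)) = s(1) = 11.

11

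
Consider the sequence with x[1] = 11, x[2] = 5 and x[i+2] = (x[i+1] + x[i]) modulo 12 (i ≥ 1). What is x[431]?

5

Computing terms: x[1] = 11; x[2] = 5; x[3] = 4; x[4] = 9; x[5] = 1; x[6] = 10; x[7] = 11; x[8] = 9; x[9] = 8; x[10] = 5; x[11] = 1; x[12] = 6; x[13] = 7; x[14] = 1; x[15] = 8; x[16] = 9; x[17] = 5; x[18] = 2; x[19] = 7; x[20] = 9; x[21] = 4; x[22] = 1; x[23] = 5; x[24] = 6; x[25] = 11; x[26] = 5.
The sequence repeats with period 24.
(431 - 1) mod 24 = 22, so x[431] = x[23] = 5.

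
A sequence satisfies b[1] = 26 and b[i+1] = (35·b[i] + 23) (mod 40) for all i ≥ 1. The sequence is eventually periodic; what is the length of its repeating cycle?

4

We have b[1] = 26; b[2] = 13; b[3] = 38; b[4] = 33; b[5] = 18; b[6] = 13.
Since b[6] = b[2] = 13, the sequence is eventually periodic: after a pre-period of length 1 it cycles with period 4.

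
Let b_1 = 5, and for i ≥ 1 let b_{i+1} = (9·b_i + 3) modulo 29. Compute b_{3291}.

5

b_1 = 5,  b_2 = 19,  b_3 = 0,  b_4 = 3,  b_5 = 1,  b_6 = 12,  b_7 = 24,  b_8 = 16,  b_9 = 2,  b_{10} = 21,  b_{11} = 18,  b_{12} = 20,  b_{13} = 9,  b_{14} = 26,  b_{15} = 5.
The sequence repeats with period 14.
(3291 - 1) mod 14 = 0, so b_{3291} = b_1 = 5.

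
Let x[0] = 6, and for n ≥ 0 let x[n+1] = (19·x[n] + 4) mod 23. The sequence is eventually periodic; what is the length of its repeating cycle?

Listing terms: x[0] = 6,  x[1] = 3,  x[2] = 15,  x[3] = 13,  x[4] = 21,  x[5] = 12,  x[6] = 2,  x[7] = 19,  x[8] = 20,  x[9] = 16,  x[10] = 9,  x[11] = 14,  x[12] = 17,  x[13] = 5,  x[14] = 7,  x[15] = 22,  x[16] = 8,  x[17] = 18,  x[18] = 1,  x[19] = 0,  x[20] = 4,  x[21] = 11,  x[22] = 6.
Since x[22] = x[0] = 6, the sequence is periodic with period 22.

22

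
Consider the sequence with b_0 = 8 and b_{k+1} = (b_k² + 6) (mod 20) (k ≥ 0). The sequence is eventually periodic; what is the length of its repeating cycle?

Computing terms: b_0 = 8,  b_1 = 10,  b_2 = 6,  b_3 = 2,  b_4 = 10.
Since b_4 = b_1 = 10, the sequence is eventually periodic: after a pre-period of length 1 it cycles with period 3.

3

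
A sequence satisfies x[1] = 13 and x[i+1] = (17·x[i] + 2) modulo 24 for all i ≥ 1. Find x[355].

Listing terms: x[1] = 13,  x[2] = 7,  x[3] = 1,  x[4] = 19,  x[5] = 13.
The sequence repeats with period 4.
(355 - 1) mod 4 = 2, so x[355] = x[3] = 1.

1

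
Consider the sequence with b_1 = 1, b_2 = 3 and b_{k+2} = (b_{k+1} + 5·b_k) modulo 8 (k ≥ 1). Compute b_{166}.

3

b_1 = 1; b_2 = 3; b_3 = 0; b_4 = 7; b_5 = 7; b_6 = 2; b_7 = 5; b_8 = 7; b_9 = 0; b_{10} = 3; b_{11} = 3; b_{12} = 2; b_{13} = 1; b_{14} = 3.
Since (b_{13}, b_{14}) = (b_1, b_2) = (1, 3) (two consecutive terms determine the rest), the sequence is periodic with period 12.
(166 - 1) mod 12 = 9, so b_{166} = b_{10} = 3.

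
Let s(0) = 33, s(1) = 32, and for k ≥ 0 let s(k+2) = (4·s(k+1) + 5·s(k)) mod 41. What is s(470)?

25

Computing terms: s(0) = 33; s(1) = 32; s(2) = 6; s(3) = 20; s(4) = 28; s(5) = 7; s(6) = 4; s(7) = 10; s(8) = 19; s(9) = 3; s(10) = 25; s(11) = 33; s(12) = 11; s(13) = 4; s(14) = 30; s(15) = 17; s(16) = 13; s(17) = 14; s(18) = 39; s(19) = 21; s(20) = 33; s(21) = 32.
Since (s(20), s(21)) = (s(0), s(1)) = (33, 32) (two consecutive terms determine the rest), the sequence is periodic with period 20.
So s(470) = s(0 + ((470-0) mod 20)) = s(10) = 25.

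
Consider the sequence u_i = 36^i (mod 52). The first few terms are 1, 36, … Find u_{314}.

48

u_0 = 1, u_1 = 36, u_2 = 48, u_3 = 12, u_4 = 16, u_5 = 4, u_6 = 40, u_7 = 36.
Since u_7 = u_1 = 36, the sequence is eventually periodic: after a pre-period of length 1 it cycles with period 6.
For i ≥ 1, u_i depends only on (i - 1) mod 6. (314 - 1) mod 6 = 1, so u_{314} = u_2 = 48.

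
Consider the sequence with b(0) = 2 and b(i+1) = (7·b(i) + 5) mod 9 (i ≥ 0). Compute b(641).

We have b(0) = 2, b(1) = 1, b(2) = 3, b(3) = 8, b(4) = 7, b(5) = 0, b(6) = 5, b(7) = 4, b(8) = 6, b(9) = 2.
Since b(9) = b(0) = 2, the sequence is periodic with period 9.
(641 - 0) mod 9 = 2, so b(641) = b(2) = 3.

3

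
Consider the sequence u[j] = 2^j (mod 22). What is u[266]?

Listing terms: u[0] = 1, u[1] = 2, u[2] = 4, u[3] = 8, u[4] = 16, u[5] = 10, u[6] = 20, u[7] = 18, u[8] = 14, u[9] = 6, u[10] = 12, u[11] = 2.
Since u[11] = u[1] = 2, the sequence is eventually periodic: after a pre-period of length 1 it cycles with period 10.
For j ≥ 1, u[j] depends only on (j - 1) mod 10. (266 - 1) mod 10 = 5, so u[266] = u[6] = 20.

20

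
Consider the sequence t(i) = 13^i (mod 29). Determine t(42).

t(0) = 1, t(1) = 13, t(2) = 24, t(3) = 22, t(4) = 25, t(5) = 6, t(6) = 20, t(7) = 28, t(8) = 16, t(9) = 5, t(10) = 7, t(11) = 4, t(12) = 23, t(13) = 9, t(14) = 1.
Since t(14) = t(0) = 1, the sequence is periodic with period 14.
So t(42) = t(0 + ((42-0) mod 14)) = t(0) = 1.

1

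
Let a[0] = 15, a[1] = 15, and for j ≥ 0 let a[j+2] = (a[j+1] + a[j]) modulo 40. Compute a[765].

25

Listing terms: a[0] = 15; a[1] = 15; a[2] = 30; a[3] = 5; a[4] = 35; a[5] = 0; a[6] = 35; a[7] = 35; a[8] = 30; a[9] = 25; a[10] = 15; a[11] = 0; a[12] = 15; a[13] = 15.
Since (a[12], a[13]) = (a[0], a[1]) = (15, 15) (two consecutive terms determine the rest), the sequence is periodic with period 12.
(765 - 0) mod 12 = 9, so a[765] = a[9] = 25.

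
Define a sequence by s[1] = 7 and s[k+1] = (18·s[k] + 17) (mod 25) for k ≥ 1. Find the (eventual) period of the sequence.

4

Computing terms: s[1] = 7,  s[2] = 18,  s[3] = 16,  s[4] = 5,  s[5] = 7.
Since s[5] = s[1] = 7, the sequence is periodic with period 4.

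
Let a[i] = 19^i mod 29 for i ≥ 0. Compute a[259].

12

Computing terms: a[0] = 1; a[1] = 19; a[2] = 13; a[3] = 15; a[4] = 24; a[5] = 21; a[6] = 22; a[7] = 12; a[8] = 25; a[9] = 11; a[10] = 6; a[11] = 27; a[12] = 20; a[13] = 3; a[14] = 28; a[15] = 10; a[16] = 16; a[17] = 14; a[18] = 5; a[19] = 8; a[20] = 7; a[21] = 17; a[22] = 4; a[23] = 18; a[24] = 23; a[25] = 2; a[26] = 9; a[27] = 26; a[28] = 1.
Since a[28] = a[0] = 1, the sequence is periodic with period 28.
So a[259] = a[0 + ((259-0) mod 28)] = a[7] = 12.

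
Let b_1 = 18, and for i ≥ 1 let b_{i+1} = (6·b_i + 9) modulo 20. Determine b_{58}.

We have b_1 = 18, b_2 = 17, b_3 = 11, b_4 = 15, b_5 = 19, b_6 = 3, b_7 = 7, b_8 = 11.
Since b_8 = b_3 = 11, the sequence is eventually periodic: after a pre-period of length 2 it cycles with period 5.
For i ≥ 3, b_i depends only on (i - 3) mod 5. (58 - 3) mod 5 = 0, so b_{58} = b_3 = 11.

11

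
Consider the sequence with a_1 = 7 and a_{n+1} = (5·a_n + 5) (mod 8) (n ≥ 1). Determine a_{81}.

7

Listing terms: a_1 = 7; a_2 = 0; a_3 = 5; a_4 = 6; a_5 = 3; a_6 = 4; a_7 = 1; a_8 = 2; a_9 = 7.
The sequence repeats with period 8.
(81 - 1) mod 8 = 0, so a_{81} = a_1 = 7.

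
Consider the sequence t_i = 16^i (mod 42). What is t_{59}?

Computing terms: t_0 = 1,  t_1 = 16,  t_2 = 4,  t_3 = 22,  t_4 = 16.
Since t_4 = t_1 = 16, the sequence is eventually periodic: after a pre-period of length 1 it cycles with period 3.
For i ≥ 1, t_i depends only on (i - 1) mod 3. (59 - 1) mod 3 = 1, so t_{59} = t_2 = 4.

4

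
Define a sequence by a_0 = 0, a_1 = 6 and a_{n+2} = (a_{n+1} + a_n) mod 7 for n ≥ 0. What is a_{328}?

0

Computing terms: a_0 = 0,  a_1 = 6,  a_2 = 6,  a_3 = 5,  a_4 = 4,  a_5 = 2,  a_6 = 6,  a_7 = 1,  a_8 = 0,  a_9 = 1,  a_{10} = 1,  a_{11} = 2,  a_{12} = 3,  a_{13} = 5,  a_{14} = 1,  a_{15} = 6,  a_{16} = 0,  a_{17} = 6.
The sequence repeats with period 16.
(328 - 0) mod 16 = 8, so a_{328} = a_8 = 0.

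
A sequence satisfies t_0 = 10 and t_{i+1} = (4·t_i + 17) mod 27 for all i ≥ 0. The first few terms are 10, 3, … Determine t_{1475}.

14

t_0 = 10,  t_1 = 3,  t_2 = 2,  t_3 = 25,  t_4 = 9,  t_5 = 26,  t_6 = 13,  t_7 = 15,  t_8 = 23,  t_9 = 1,  t_{10} = 21,  t_{11} = 20,  t_{12} = 16,  t_{13} = 0,  t_{14} = 17,  t_{15} = 4,  t_{16} = 6,  t_{17} = 14,  t_{18} = 19,  t_{19} = 12,  t_{20} = 11,  t_{21} = 7,  t_{22} = 18,  t_{23} = 8,  t_{24} = 22,  t_{25} = 24,  t_{26} = 5,  t_{27} = 10.
Since t_{27} = t_0 = 10, the sequence is periodic with period 27.
So t_{1475} = t_{0 + ((1475-0) mod 27)} = t_{17} = 14.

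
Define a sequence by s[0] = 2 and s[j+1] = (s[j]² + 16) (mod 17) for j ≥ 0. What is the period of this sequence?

4

We have s[0] = 2, s[1] = 3, s[2] = 8, s[3] = 12, s[4] = 7, s[5] = 14, s[6] = 8.
Since s[6] = s[2] = 8, the sequence is eventually periodic: after a pre-period of length 2 it cycles with period 4.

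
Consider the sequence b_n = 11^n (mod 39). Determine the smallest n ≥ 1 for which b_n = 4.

2

b_0 = 1; b_1 = 11; b_2 = 4; b_3 = 5; b_4 = 16; b_5 = 20; b_6 = 25; b_7 = 2; b_8 = 22; b_9 = 8; b_{10} = 10; b_{11} = 32; b_{12} = 1.
The sequence repeats with period 12.
The value 4 first appears (with n ≥ 1) at b_2.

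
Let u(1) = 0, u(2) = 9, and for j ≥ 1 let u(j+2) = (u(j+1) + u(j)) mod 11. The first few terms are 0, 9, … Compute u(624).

We have u(1) = 0, u(2) = 9, u(3) = 9, u(4) = 7, u(5) = 5, u(6) = 1, u(7) = 6, u(8) = 7, u(9) = 2, u(10) = 9, u(11) = 0, u(12) = 9.
Since (u(11), u(12)) = (u(1), u(2)) = (0, 9) (two consecutive terms determine the rest), the sequence is periodic with period 10.
(624 - 1) mod 10 = 3, so u(624) = u(4) = 7.

7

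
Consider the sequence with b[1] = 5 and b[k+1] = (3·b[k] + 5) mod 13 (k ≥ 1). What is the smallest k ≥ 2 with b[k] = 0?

3

Listing terms: b[1] = 5,  b[2] = 7,  b[3] = 0,  b[4] = 5.
The sequence repeats with period 3.
The value 0 first appears (with k ≥ 2) at b[3].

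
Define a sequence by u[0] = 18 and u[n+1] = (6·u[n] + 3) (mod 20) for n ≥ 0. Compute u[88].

17

We have u[0] = 18, u[1] = 11, u[2] = 9, u[3] = 17, u[4] = 5, u[5] = 13, u[6] = 1, u[7] = 9.
Since u[7] = u[2] = 9, the sequence is eventually periodic: after a pre-period of length 2 it cycles with period 5.
For n ≥ 2, u[n] depends only on (n - 2) mod 5. (88 - 2) mod 5 = 1, so u[88] = u[3] = 17.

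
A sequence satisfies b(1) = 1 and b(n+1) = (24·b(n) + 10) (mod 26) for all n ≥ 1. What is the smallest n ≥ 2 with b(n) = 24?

12

b(1) = 1, b(2) = 8, b(3) = 20, b(4) = 22, b(5) = 18, b(6) = 0, b(7) = 10, b(8) = 16, b(9) = 4, b(10) = 2, b(11) = 6, b(12) = 24, b(13) = 14, b(14) = 8.
Since b(14) = b(2) = 8, the sequence is eventually periodic: after a pre-period of length 1 it cycles with period 12.
The value 24 first appears (with n ≥ 2) at b(12).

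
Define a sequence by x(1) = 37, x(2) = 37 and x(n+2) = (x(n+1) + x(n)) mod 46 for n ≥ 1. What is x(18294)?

Computing terms: x(1) = 37, x(2) = 37, x(3) = 28, x(4) = 19, x(5) = 1, x(6) = 20, x(7) = 21, x(8) = 41, x(9) = 16, x(10) = 11, x(11) = 27, x(12) = 38, x(13) = 19, x(14) = 11, x(15) = 30, x(16) = 41, x(17) = 25, x(18) = 20, x(19) = 45, x(20) = 19, x(21) = 18, x(22) = 37, x(23) = 9, x(24) = 0, x(25) = 9, x(26) = 9, x(27) = 18, x(28) = 27, x(29) = 45, x(30) = 26, x(31) = 25, x(32) = 5, x(33) = 30, x(34) = 35, x(35) = 19, x(36) = 8, x(37) = 27, x(38) = 35, x(39) = 16, x(40) = 5, x(41) = 21, x(42) = 26, x(43) = 1, x(44) = 27, x(45) = 28, x(46) = 9, x(47) = 37, x(48) = 0, x(49) = 37, x(50) = 37.
Since (x(49), x(50)) = (x(1), x(2)) = (37, 37) (two consecutive terms determine the rest), the sequence is periodic with period 48.
So x(18294) = x(1 + ((18294-1) mod 48)) = x(6) = 20.

20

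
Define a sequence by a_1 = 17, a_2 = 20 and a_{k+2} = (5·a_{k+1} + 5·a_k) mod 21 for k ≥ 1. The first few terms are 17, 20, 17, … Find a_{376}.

11

a_1 = 17,  a_2 = 20,  a_3 = 17,  a_4 = 17,  a_5 = 2,  a_6 = 11,  a_7 = 2,  a_8 = 2,  a_9 = 20,  a_{10} = 5,  a_{11} = 20,  a_{12} = 20,  a_{13} = 11,  a_{14} = 8,  a_{15} = 11,  a_{16} = 11,  a_{17} = 5,  a_{18} = 17,  a_{19} = 5,  a_{20} = 5,  a_{21} = 8,  a_{22} = 2,  a_{23} = 8,  a_{24} = 8,  a_{25} = 17,  a_{26} = 20.
Since (a_{25}, a_{26}) = (a_1, a_2) = (17, 20) (two consecutive terms determine the rest), the sequence is periodic with period 24.
(376 - 1) mod 24 = 15, so a_{376} = a_{16} = 11.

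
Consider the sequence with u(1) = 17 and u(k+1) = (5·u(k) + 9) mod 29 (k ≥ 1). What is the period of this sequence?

Computing terms: u(1) = 17; u(2) = 7; u(3) = 15; u(4) = 26; u(5) = 23; u(6) = 8; u(7) = 20; u(8) = 22; u(9) = 3; u(10) = 24; u(11) = 13; u(12) = 16; u(13) = 2; u(14) = 19; u(15) = 17.
The sequence repeats with period 14.

14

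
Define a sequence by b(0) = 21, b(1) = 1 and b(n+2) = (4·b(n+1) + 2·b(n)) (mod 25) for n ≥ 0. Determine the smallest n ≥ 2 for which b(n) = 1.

7

Listing terms: b(0) = 21,  b(1) = 1,  b(2) = 21,  b(3) = 11,  b(4) = 11,  b(5) = 16,  b(6) = 11,  b(7) = 1,  b(8) = 1,  b(9) = 6,  b(10) = 1,  b(11) = 16,  b(12) = 16,  b(13) = 21,  b(14) = 16,  b(15) = 6,  b(16) = 6,  b(17) = 11,  b(18) = 6,  b(19) = 21,  b(20) = 21,  b(21) = 1.
The sequence repeats with period 20.
The value 1 first appears (with n ≥ 2) at b(7).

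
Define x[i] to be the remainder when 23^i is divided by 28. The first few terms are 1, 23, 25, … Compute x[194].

25

x[0] = 1,  x[1] = 23,  x[2] = 25,  x[3] = 15,  x[4] = 9,  x[5] = 11,  x[6] = 1.
Since x[6] = x[0] = 1, the sequence is periodic with period 6.
So x[194] = x[0 + ((194-0) mod 6)] = x[2] = 25.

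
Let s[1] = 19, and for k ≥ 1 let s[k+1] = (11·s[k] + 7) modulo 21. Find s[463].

19

We have s[1] = 19, s[2] = 6, s[3] = 10, s[4] = 12, s[5] = 13, s[6] = 3, s[7] = 19.
The sequence repeats with period 6.
So s[463] = s[1 + ((463-1) mod 6)] = s[1] = 19.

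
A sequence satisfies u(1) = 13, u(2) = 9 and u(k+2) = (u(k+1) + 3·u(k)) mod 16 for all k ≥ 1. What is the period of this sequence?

12

We have u(1) = 13, u(2) = 9, u(3) = 0, u(4) = 11, u(5) = 11, u(6) = 12, u(7) = 13, u(8) = 1, u(9) = 8, u(10) = 11, u(11) = 3, u(12) = 4, u(13) = 13, u(14) = 9.
Since (u(13), u(14)) = (u(1), u(2)) = (13, 9) (two consecutive terms determine the rest), the sequence is periodic with period 12.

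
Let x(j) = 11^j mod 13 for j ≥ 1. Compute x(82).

10

Listing terms: x(1) = 11,  x(2) = 4,  x(3) = 5,  x(4) = 3,  x(5) = 7,  x(6) = 12,  x(7) = 2,  x(8) = 9,  x(9) = 8,  x(10) = 10,  x(11) = 6,  x(12) = 1,  x(13) = 11.
Since x(13) = x(1) = 11, the sequence is periodic with period 12.
So x(82) = x(1 + ((82-1) mod 12)) = x(10) = 10.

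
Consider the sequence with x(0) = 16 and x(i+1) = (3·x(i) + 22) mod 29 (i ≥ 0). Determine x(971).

11

We have x(0) = 16, x(1) = 12, x(2) = 0, x(3) = 22, x(4) = 1, x(5) = 25, x(6) = 10, x(7) = 23, x(8) = 4, x(9) = 5, x(10) = 8, x(11) = 17, x(12) = 15, x(13) = 9, x(14) = 20, x(15) = 24, x(16) = 7, x(17) = 14, x(18) = 6, x(19) = 11, x(20) = 26, x(21) = 13, x(22) = 3, x(23) = 2, x(24) = 28, x(25) = 19, x(26) = 21, x(27) = 27, x(28) = 16.
Since x(28) = x(0) = 16, the sequence is periodic with period 28.
So x(971) = x(0 + ((971-0) mod 28)) = x(19) = 11.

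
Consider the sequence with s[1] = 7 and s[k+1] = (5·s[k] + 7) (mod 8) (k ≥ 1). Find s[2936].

0

Listing terms: s[1] = 7; s[2] = 2; s[3] = 1; s[4] = 4; s[5] = 3; s[6] = 6; s[7] = 5; s[8] = 0; s[9] = 7.
Since s[9] = s[1] = 7, the sequence is periodic with period 8.
So s[2936] = s[1 + ((2936-1) mod 8)] = s[8] = 0.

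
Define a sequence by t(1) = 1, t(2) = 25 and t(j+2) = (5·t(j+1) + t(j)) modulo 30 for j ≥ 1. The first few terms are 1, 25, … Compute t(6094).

t(1) = 1; t(2) = 25; t(3) = 6; t(4) = 25; t(5) = 11; t(6) = 20; t(7) = 21; t(8) = 5; t(9) = 16; t(10) = 25; t(11) = 21; t(12) = 10; t(13) = 11; t(14) = 5; t(15) = 6; t(16) = 5; t(17) = 1; t(18) = 10; t(19) = 21; t(20) = 25; t(21) = 26; t(22) = 5; t(23) = 21; t(24) = 20; t(25) = 1; t(26) = 25.
Since (t(25), t(26)) = (t(1), t(2)) = (1, 25) (two consecutive terms determine the rest), the sequence is periodic with period 24.
So t(6094) = t(1 + ((6094-1) mod 24)) = t(22) = 5.

5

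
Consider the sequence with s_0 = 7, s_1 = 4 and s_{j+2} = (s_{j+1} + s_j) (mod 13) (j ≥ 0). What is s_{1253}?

9

s_0 = 7; s_1 = 4; s_2 = 11; s_3 = 2; s_4 = 0; s_5 = 2; s_6 = 2; s_7 = 4; s_8 = 6; s_9 = 10; s_{10} = 3; s_{11} = 0; s_{12} = 3; s_{13} = 3; s_{14} = 6; s_{15} = 9; s_{16} = 2; s_{17} = 11; s_{18} = 0; s_{19} = 11; s_{20} = 11; s_{21} = 9; s_{22} = 7; s_{23} = 3; s_{24} = 10; s_{25} = 0; s_{26} = 10; s_{27} = 10; s_{28} = 7; s_{29} = 4.
The sequence repeats with period 28.
So s_{1253} = s_{0 + ((1253-0) mod 28)} = s_{21} = 9.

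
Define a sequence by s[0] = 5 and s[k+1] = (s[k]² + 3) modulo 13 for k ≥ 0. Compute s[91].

We have s[0] = 5; s[1] = 2; s[2] = 7; s[3] = 0; s[4] = 3; s[5] = 12; s[6] = 4; s[7] = 6; s[8] = 0.
Since s[8] = s[3] = 0, the sequence is eventually periodic: after a pre-period of length 3 it cycles with period 5.
For k ≥ 3, s[k] depends only on (k - 3) mod 5. (91 - 3) mod 5 = 3, so s[91] = s[6] = 4.

4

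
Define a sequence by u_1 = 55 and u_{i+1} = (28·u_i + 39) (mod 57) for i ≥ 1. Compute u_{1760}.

10

u_1 = 55, u_2 = 40, u_3 = 19, u_4 = 1, u_5 = 10, u_6 = 34, u_7 = 22, u_8 = 28, u_9 = 25, u_{10} = 55.
Since u_{10} = u_1 = 55, the sequence is periodic with period 9.
So u_{1760} = u_{1 + ((1760-1) mod 9)} = u_5 = 10.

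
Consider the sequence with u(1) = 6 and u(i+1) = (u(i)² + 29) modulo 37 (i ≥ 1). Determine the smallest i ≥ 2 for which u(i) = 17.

Computing terms: u(1) = 6, u(2) = 28, u(3) = 36, u(4) = 30, u(5) = 4, u(6) = 8, u(7) = 19, u(8) = 20, u(9) = 22, u(10) = 32, u(11) = 17, u(12) = 22.
Since u(12) = u(9) = 22, the sequence is eventually periodic: after a pre-period of length 8 it cycles with period 3.
The value 17 first appears (with i ≥ 2) at u(11).

11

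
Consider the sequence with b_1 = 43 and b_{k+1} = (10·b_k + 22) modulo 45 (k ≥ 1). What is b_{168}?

27

We have b_1 = 43, b_2 = 2, b_3 = 42, b_4 = 37, b_5 = 32, b_6 = 27, b_7 = 22, b_8 = 17, b_9 = 12, b_{10} = 7, b_{11} = 2.
Since b_{11} = b_2 = 2, the sequence is eventually periodic: after a pre-period of length 1 it cycles with period 9.
For k ≥ 2, b_k depends only on (k - 2) mod 9. (168 - 2) mod 9 = 4, so b_{168} = b_6 = 27.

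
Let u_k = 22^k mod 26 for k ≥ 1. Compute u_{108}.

14

Listing terms: u_1 = 22; u_2 = 16; u_3 = 14; u_4 = 22.
The sequence repeats with period 3.
So u_{108} = u_{1 + ((108-1) mod 3)} = u_3 = 14.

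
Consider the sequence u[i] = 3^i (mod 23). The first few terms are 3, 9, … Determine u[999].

18

Computing terms: u[1] = 3, u[2] = 9, u[3] = 4, u[4] = 12, u[5] = 13, u[6] = 16, u[7] = 2, u[8] = 6, u[9] = 18, u[10] = 8, u[11] = 1, u[12] = 3.
Since u[12] = u[1] = 3, the sequence is periodic with period 11.
So u[999] = u[1 + ((999-1) mod 11)] = u[9] = 18.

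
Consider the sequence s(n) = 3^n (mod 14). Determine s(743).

5

s(1) = 3,  s(2) = 9,  s(3) = 13,  s(4) = 11,  s(5) = 5,  s(6) = 1,  s(7) = 3.
The sequence repeats with period 6.
(743 - 1) mod 6 = 4, so s(743) = s(5) = 5.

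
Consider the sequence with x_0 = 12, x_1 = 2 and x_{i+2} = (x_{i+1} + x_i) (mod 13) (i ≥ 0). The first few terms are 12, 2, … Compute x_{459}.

6

Listing terms: x_0 = 12,  x_1 = 2,  x_2 = 1,  x_3 = 3,  x_4 = 4,  x_5 = 7,  x_6 = 11,  x_7 = 5,  x_8 = 3,  x_9 = 8,  x_{10} = 11,  x_{11} = 6,  x_{12} = 4,  x_{13} = 10,  x_{14} = 1,  x_{15} = 11,  x_{16} = 12,  x_{17} = 10,  x_{18} = 9,  x_{19} = 6,  x_{20} = 2,  x_{21} = 8,  x_{22} = 10,  x_{23} = 5,  x_{24} = 2,  x_{25} = 7,  x_{26} = 9,  x_{27} = 3,  x_{28} = 12,  x_{29} = 2.
The sequence repeats with period 28.
So x_{459} = x_{0 + ((459-0) mod 28)} = x_{11} = 6.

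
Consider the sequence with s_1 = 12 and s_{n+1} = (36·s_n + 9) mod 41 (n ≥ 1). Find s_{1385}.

4

Computing terms: s_1 = 12, s_2 = 31, s_3 = 18, s_4 = 1, s_5 = 4, s_6 = 30, s_7 = 23, s_8 = 17, s_9 = 6, s_{10} = 20, s_{11} = 32, s_{12} = 13, s_{13} = 26, s_{14} = 2, s_{15} = 40, s_{16} = 14, s_{17} = 21, s_{18} = 27, s_{19} = 38, s_{20} = 24, s_{21} = 12.
The sequence repeats with period 20.
(1385 - 1) mod 20 = 4, so s_{1385} = s_5 = 4.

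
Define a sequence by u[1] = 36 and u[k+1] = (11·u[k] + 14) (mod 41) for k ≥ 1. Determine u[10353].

24

u[1] = 36; u[2] = 0; u[3] = 14; u[4] = 4; u[5] = 17; u[6] = 37; u[7] = 11; u[8] = 12; u[9] = 23; u[10] = 21; u[11] = 40; u[12] = 3; u[13] = 6; u[14] = 39; u[15] = 33; u[16] = 8; u[17] = 20; u[18] = 29; u[19] = 5; u[20] = 28; u[21] = 35; u[22] = 30; u[23] = 16; u[24] = 26; u[25] = 13; u[26] = 34; u[27] = 19; u[28] = 18; u[29] = 7; u[30] = 9; u[31] = 31; u[32] = 27; u[33] = 24; u[34] = 32; u[35] = 38; u[36] = 22; u[37] = 10; u[38] = 1; u[39] = 25; u[40] = 2; u[41] = 36.
The sequence repeats with period 40.
So u[10353] = u[1 + ((10353-1) mod 40)] = u[33] = 24.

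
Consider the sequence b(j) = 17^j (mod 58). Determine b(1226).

57

Listing terms: b(0) = 1,  b(1) = 17,  b(2) = 57,  b(3) = 41,  b(4) = 1.
Since b(4) = b(0) = 1, the sequence is periodic with period 4.
(1226 - 0) mod 4 = 2, so b(1226) = b(2) = 57.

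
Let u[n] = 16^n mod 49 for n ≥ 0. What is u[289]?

2

u[0] = 1,  u[1] = 16,  u[2] = 11,  u[3] = 29,  u[4] = 23,  u[5] = 25,  u[6] = 8,  u[7] = 30,  u[8] = 39,  u[9] = 36,  u[10] = 37,  u[11] = 4,  u[12] = 15,  u[13] = 44,  u[14] = 18,  u[15] = 43,  u[16] = 2,  u[17] = 32,  u[18] = 22,  u[19] = 9,  u[20] = 46,  u[21] = 1.
The sequence repeats with period 21.
(289 - 0) mod 21 = 16, so u[289] = u[16] = 2.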